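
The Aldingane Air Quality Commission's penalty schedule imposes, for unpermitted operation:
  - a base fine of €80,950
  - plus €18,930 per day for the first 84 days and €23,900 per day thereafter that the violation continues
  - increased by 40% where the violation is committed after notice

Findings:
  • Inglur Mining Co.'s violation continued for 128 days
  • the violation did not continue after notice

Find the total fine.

€2,722,670

First 84 days: 84 × €18,930 = €1,590,120
Remaining days: (128 − 84) × €23,900 = €1,051,600
Per-day component: €1,590,120 + €1,051,600 = €2,641,720
Base plus per-day: €80,950 + €2,641,720 = €2,722,670
The violation did not continue after notice: no 40% increase.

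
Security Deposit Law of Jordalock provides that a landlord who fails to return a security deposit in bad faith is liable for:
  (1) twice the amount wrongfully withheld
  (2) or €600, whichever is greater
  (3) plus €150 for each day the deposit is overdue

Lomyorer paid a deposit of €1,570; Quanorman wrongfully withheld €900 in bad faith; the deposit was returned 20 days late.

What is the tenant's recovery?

Doubled: 2 × €900 = €1,800
Minimum €600: €1,800 meets the minimum, no increase.
Late-return penalty: 20 × €150 = €3,000
Damages plus late penalty: €1,800 + €3,000 = €4,800

€4,800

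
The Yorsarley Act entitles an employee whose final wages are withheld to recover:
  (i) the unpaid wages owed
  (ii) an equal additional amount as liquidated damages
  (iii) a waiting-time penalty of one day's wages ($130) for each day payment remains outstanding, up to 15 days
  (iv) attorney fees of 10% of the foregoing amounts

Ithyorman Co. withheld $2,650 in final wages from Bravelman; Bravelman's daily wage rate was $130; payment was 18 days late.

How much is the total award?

Liquidated damages (equal amount): $2,650
Penalty days: min(18, 15) = 15
Waiting-time penalty: 15 × $130 = $1,950
Subtotal: $2,650 + $2,650 + $1,950 = $7,250
Attorney fees: 10% of $7,250 = $725
Total award: $7,250 + $725 = $7,975

Total award: $7,975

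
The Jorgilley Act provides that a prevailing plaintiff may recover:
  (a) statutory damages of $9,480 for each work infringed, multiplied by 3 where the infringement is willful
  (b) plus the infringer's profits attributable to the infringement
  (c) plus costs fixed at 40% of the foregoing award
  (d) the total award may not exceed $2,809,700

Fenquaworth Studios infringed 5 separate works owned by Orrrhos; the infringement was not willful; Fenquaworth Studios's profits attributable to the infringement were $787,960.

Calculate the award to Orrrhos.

Statutory damages: 5 × $9,480 = $47,400
Infringement not willful: no ×3 enhancement.
Combined award: $47,400 + $787,960 = $835,360
Costs: 40% of $835,360 = $334,144
Award plus costs: $835,360 + $334,144 = $1,169,504
Cap at $2,809,700: $1,169,504 is within the cap, no reduction.

$1,169,504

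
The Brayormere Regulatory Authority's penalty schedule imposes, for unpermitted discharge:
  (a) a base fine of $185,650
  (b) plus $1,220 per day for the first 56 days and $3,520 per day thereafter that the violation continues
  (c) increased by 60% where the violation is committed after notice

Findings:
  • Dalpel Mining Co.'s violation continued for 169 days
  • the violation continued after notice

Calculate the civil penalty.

First 56 days: 56 × $1,220 = $68,320
Remaining days: (169 − 56) × $3,520 = $397,760
Per-day component: $68,320 + $397,760 = $466,080
Base plus per-day: $185,650 + $466,080 = $651,730
Enhancement: 60% of $651,730 = $391,038
Enhanced fine: $651,730 + $391,038 = $1,042,768

$1,042,768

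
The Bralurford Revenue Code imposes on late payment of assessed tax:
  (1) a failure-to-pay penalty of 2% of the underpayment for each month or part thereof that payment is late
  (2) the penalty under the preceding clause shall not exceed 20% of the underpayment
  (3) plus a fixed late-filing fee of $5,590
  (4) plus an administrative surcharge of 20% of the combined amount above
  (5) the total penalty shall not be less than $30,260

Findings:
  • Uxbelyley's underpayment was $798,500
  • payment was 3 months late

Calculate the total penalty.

$64,200

Accrued rate: 2% × 3 = 6%, capped at 20% → 6%
Failure-to-pay penalty: 6% of $798,500 = $47,910
Penalty before surcharge: $47,910 + $5,590 = $53,500
Administrative surcharge: 20% of $53,500 = $10,700
Total penalty: $53,500 + $10,700 = $64,200
Minimum $30,260: $64,200 meets the minimum, no increase.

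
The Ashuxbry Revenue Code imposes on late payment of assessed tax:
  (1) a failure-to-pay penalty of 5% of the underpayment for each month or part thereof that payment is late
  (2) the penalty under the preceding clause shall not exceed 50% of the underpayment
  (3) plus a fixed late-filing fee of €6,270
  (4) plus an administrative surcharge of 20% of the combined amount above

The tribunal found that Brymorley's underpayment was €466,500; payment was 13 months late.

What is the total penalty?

€287,424

Accrued rate: 5% × 13 = 65%, capped at 50% → 50%
Failure-to-pay penalty: 50% of €466,500 = €233,250
Penalty before surcharge: €233,250 + €6,270 = €239,520
Administrative surcharge: 20% of €239,520 = €47,904
Total penalty: €239,520 + €47,904 = €287,424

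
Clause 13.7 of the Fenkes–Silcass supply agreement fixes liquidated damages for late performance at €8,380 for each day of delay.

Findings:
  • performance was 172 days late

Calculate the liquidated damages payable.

€1,441,360

Per-day damages: 172 × €8,380 = €1,441,360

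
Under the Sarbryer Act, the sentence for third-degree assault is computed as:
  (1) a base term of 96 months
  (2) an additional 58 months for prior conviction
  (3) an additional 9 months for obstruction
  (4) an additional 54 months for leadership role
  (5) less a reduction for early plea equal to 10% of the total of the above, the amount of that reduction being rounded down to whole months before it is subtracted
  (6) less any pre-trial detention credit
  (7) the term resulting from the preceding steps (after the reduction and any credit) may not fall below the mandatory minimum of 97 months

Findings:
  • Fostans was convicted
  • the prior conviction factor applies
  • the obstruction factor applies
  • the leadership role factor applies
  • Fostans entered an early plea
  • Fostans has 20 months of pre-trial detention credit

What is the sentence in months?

Sentence: 176 months

Prior conviction enhancement: +58 months
Obstruction enhancement: +9 months
Leadership role enhancement: +54 months
Adjusted term: 96 months + 58 months + 9 months + 54 months = 217 months
Early plea reduction: 10% of 217 months = 21 months (rounded down)
After reduction: 217 − 21 = 196 months
Less pre-trial detention credit: 196 months − 20 months = 176 months
Minimum 97 months: 176 months meets the minimum, no increase.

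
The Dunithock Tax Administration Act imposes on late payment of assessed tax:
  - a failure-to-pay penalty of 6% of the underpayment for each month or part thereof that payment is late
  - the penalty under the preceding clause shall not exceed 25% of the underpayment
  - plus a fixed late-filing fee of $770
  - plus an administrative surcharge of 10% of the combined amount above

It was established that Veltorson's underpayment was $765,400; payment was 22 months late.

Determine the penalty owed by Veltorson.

Accrued rate: 6% × 22 = 132%, capped at 25% → 25%
Failure-to-pay penalty: 25% of $765,400 = $191,350
Penalty before surcharge: $191,350 + $770 = $192,120
Administrative surcharge: 10% of $192,120 = $19,212
Total penalty: $192,120 + $19,212 = $211,332

Penalty: $211,332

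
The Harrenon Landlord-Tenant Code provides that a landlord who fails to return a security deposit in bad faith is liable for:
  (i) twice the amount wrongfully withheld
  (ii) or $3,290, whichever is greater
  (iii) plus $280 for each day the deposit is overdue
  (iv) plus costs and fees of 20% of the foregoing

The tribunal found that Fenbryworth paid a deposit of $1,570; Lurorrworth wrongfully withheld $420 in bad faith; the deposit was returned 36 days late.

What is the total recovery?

$16,044

Doubled: 2 × $420 = $840
Minimum $3,290: $840 is below the minimum → $3,290
Late-return penalty: 36 × $280 = $10,080
Damages plus late penalty: $3,290 + $10,080 = $13,370
Costs and fees: 20% of $13,370 = $2,674
Total recovery: $13,370 + $2,674 = $16,044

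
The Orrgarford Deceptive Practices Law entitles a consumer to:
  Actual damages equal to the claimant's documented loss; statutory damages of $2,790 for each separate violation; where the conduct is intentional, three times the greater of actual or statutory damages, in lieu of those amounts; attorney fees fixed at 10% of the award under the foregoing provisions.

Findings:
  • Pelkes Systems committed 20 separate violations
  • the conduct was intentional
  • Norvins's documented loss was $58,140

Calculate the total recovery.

$191,862

Statutory damages: 20 × $2,790 = $55,800
Greater of actual damages ($58,140) or statutory damages ($55,800): $58,140
Trebled: 3 × $58,140 = $174,420
Attorney fees: 10% of $174,420 = $17,442
Total recovery: $174,420 + $17,442 = $191,862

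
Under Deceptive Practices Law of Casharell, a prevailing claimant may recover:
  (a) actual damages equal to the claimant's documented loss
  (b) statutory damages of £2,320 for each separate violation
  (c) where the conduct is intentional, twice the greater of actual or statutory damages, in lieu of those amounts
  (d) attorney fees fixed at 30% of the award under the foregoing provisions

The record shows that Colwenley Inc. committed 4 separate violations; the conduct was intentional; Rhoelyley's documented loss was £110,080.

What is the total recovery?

Statutory damages: 4 × £2,320 = £9,280
Greater of actual damages (£110,080) or statutory damages (£9,280): £110,080
Doubled: 2 × £110,080 = £220,160
Attorney fees: 30% of £220,160 = £66,048
Total recovery: £220,160 + £66,048 = £286,208

£286,208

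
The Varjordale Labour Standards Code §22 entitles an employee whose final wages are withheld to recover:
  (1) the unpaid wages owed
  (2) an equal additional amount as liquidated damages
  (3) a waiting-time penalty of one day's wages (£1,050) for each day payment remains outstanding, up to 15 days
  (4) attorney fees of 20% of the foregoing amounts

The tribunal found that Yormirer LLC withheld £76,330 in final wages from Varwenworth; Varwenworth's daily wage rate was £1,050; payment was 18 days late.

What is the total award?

£202,092

Liquidated damages (equal amount): £76,330
Penalty days: min(18, 15) = 15
Waiting-time penalty: 15 × £1,050 = £15,750
Subtotal: £76,330 + £76,330 + £15,750 = £168,410
Attorney fees: 20% of £168,410 = £33,682
Total award: £168,410 + £33,682 = £202,092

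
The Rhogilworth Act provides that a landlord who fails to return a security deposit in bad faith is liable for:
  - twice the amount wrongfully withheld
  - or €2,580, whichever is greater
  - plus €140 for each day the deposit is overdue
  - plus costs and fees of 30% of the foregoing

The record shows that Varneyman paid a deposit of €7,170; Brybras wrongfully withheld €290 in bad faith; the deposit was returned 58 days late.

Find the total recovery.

€13,910

Doubled: 2 × €290 = €580
Minimum €2,580: €580 is below the minimum → €2,580
Late-return penalty: 58 × €140 = €8,120
Damages plus late penalty: €2,580 + €8,120 = €10,700
Costs and fees: 30% of €10,700 = €3,210
Total recovery: €10,700 + €3,210 = €13,910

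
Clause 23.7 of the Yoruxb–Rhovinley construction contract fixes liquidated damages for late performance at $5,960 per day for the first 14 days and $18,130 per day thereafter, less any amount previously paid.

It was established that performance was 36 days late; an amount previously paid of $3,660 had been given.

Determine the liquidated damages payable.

$478,640

First 14 days: 14 × $5,960 = $83,440
Remaining days: (36 − 14) × $18,130 = $398,860
Accrued per-day damages: $83,440 + $398,860 = $482,300
Less amount previously paid: $482,300 − $3,660 = $478,640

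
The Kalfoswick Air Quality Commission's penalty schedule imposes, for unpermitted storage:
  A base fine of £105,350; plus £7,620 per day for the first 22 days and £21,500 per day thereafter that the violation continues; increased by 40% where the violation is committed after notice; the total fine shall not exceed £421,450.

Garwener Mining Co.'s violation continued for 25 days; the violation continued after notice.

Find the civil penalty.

Civil penalty: £421,450

First 22 days: 22 × £7,620 = £167,640
Remaining days: (25 − 22) × £21,500 = £64,500
Per-day component: £167,640 + £64,500 = £232,140
Base plus per-day: £105,350 + £232,140 = £337,490
Enhancement: 40% of £337,490 = £134,996
Enhanced fine: £337,490 + £134,996 = £472,486
Cap at £421,450: £472,486 exceeds the cap → £421,450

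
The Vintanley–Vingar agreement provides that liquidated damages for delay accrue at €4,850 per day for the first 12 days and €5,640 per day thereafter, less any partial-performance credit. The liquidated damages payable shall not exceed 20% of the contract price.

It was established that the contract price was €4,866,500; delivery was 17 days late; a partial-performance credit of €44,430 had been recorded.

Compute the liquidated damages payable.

First 12 days: 12 × €4,850 = €58,200
Remaining days: (17 − 12) × €5,640 = €28,200
Accrued per-day damages: €58,200 + €28,200 = €86,400
Less partial-performance credit: €86,400 − €44,430 = €41,970
Cap: 20% of €4,866,500 = €973,300
Cap at €973,300: €41,970 is within the cap, no reduction.

€41,970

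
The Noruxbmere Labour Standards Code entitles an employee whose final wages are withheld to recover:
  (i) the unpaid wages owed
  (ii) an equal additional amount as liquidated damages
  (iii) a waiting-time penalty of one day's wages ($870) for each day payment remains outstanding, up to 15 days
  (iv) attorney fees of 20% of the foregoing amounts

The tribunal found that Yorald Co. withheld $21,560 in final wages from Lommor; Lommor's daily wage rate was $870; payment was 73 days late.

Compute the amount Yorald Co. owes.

Liquidated damages (equal amount): $21,560
Penalty days: min(73, 15) = 15
Waiting-time penalty: 15 × $870 = $13,050
Subtotal: $21,560 + $21,560 + $13,050 = $56,170
Attorney fees: 20% of $56,170 = $11,234
Total award: $56,170 + $11,234 = $67,404

Total award: $67,404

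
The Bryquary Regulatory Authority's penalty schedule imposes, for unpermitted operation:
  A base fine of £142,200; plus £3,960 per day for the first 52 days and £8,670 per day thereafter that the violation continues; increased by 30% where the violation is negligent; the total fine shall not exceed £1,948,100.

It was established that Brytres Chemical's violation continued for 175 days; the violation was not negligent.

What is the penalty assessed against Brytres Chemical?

First 52 days: 52 × £3,960 = £205,920
Remaining days: (175 − 52) × £8,670 = £1,066,410
Per-day component: £205,920 + £1,066,410 = £1,272,330
Base plus per-day: £142,200 + £1,272,330 = £1,414,530
The violation was not negligent: no 30% increase.
Cap at £1,948,100: £1,414,530 is within the cap, no reduction.

£1,414,530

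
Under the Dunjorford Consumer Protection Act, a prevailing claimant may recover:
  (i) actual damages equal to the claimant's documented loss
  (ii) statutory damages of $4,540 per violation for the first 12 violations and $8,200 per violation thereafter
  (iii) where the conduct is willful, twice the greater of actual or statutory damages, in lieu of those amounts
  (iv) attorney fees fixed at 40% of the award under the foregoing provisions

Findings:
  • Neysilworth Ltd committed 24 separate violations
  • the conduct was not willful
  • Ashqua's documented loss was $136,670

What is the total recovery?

First 12 violations: 12 × $4,540 = $54,480
Remaining violations: (24 − 12) × $8,200 = $98,400
Statutory damages: $54,480 + $98,400 = $152,880
Conduct not willful: the in-lieu enhancement does not apply.
Actual plus statutory damages: $136,670 + $152,880 = $289,550
Attorney fees: 40% of $289,550 = $115,820
Total recovery: $289,550 + $115,820 = $405,370

Total recovery: $405,370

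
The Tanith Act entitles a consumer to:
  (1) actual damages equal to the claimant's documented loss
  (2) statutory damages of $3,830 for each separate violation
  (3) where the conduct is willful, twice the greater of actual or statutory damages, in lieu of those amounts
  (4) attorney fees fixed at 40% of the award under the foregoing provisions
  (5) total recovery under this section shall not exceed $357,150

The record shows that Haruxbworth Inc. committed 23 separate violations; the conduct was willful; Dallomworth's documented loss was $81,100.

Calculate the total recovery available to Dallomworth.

$246,652

Statutory damages: 23 × $3,830 = $88,090
Greater of actual damages ($81,100) or statutory damages ($88,090): $88,090
Doubled: 2 × $88,090 = $176,180
Attorney fees: 40% of $176,180 = $70,472
Total before cap: $176,180 + $70,472 = $246,652
Cap at $357,150: $246,652 is within the cap, no reduction.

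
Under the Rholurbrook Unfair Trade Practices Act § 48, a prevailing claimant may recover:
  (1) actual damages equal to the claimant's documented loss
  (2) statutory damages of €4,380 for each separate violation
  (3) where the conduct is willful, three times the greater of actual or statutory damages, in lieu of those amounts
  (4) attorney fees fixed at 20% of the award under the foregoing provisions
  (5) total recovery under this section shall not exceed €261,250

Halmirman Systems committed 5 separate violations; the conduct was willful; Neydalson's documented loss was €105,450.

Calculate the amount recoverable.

€261,250

Statutory damages: 5 × €4,380 = €21,900
Greater of actual damages (€105,450) or statutory damages (€21,900): €105,450
Trebled: 3 × €105,450 = €316,350
Attorney fees: 20% of €316,350 = €63,270
Total before cap: €316,350 + €63,270 = €379,620
Cap at €261,250: €379,620 exceeds the cap → €261,250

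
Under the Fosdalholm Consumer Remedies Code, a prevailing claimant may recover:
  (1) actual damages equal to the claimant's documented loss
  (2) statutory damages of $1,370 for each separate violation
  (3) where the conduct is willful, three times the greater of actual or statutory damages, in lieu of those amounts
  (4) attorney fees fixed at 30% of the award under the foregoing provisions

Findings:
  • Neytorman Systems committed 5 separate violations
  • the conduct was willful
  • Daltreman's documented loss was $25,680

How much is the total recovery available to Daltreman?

Statutory damages: 5 × $1,370 = $6,850
Greater of actual damages ($25,680) or statutory damages ($6,850): $25,680
Trebled: 3 × $25,680 = $77,040
Attorney fees: 30% of $77,040 = $23,112
Total recovery: $77,040 + $23,112 = $100,152

$100,152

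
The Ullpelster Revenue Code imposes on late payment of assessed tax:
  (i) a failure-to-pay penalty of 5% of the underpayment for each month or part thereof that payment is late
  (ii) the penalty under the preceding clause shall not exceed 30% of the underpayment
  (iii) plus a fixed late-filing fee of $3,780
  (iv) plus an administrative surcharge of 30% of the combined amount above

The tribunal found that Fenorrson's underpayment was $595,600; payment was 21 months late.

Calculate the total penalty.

$237,198

Accrued rate: 5% × 21 = 105%, capped at 30% → 30%
Failure-to-pay penalty: 30% of $595,600 = $178,680
Penalty before surcharge: $178,680 + $3,780 = $182,460
Administrative surcharge: 30% of $182,460 = $54,738
Total penalty: $182,460 + $54,738 = $237,198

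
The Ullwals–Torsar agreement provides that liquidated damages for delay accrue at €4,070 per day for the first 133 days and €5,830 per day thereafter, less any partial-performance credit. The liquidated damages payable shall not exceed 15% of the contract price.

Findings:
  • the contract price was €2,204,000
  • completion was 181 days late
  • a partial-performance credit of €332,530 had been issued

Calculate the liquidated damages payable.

€330,600

First 133 days: 133 × €4,070 = €541,310
Remaining days: (181 − 133) × €5,830 = €279,840
Accrued per-day damages: €541,310 + €279,840 = €821,150
Less partial-performance credit: €821,150 − €332,530 = €488,620
Cap: 15% of €2,204,000 = €330,600
Cap at €330,600: €488,620 exceeds the cap → €330,600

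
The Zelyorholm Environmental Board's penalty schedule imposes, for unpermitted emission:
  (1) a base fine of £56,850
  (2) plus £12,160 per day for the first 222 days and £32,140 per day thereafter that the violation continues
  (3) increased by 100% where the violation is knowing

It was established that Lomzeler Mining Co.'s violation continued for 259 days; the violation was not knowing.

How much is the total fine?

First 222 days: 222 × £12,160 = £2,699,520
Remaining days: (259 − 222) × £32,140 = £1,189,180
Per-day component: £2,699,520 + £1,189,180 = £3,888,700
Base plus per-day: £56,850 + £3,888,700 = £3,945,550
The violation was not knowing: no 100% increase.

£3,945,550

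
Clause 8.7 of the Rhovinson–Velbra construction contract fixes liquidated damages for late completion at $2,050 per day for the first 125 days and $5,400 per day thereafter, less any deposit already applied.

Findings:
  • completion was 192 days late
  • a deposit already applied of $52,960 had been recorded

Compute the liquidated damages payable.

First 125 days: 125 × $2,050 = $256,250
Remaining days: (192 − 125) × $5,400 = $361,800
Accrued per-day damages: $256,250 + $361,800 = $618,050
Less deposit already applied: $618,050 − $52,960 = $565,090

$565,090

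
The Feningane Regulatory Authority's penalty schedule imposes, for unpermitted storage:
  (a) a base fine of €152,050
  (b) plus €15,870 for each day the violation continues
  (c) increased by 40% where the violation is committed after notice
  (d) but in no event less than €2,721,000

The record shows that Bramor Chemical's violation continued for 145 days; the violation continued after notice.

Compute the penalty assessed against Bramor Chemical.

Per-day component: 145 × €15,870 = €2,301,150
Base plus per-day: €152,050 + €2,301,150 = €2,453,200
Enhancement: 40% of €2,453,200 = €981,280
Enhanced fine: €2,453,200 + €981,280 = €3,434,480
Minimum €2,721,000: €3,434,480 meets the minimum, no increase.

€3,434,480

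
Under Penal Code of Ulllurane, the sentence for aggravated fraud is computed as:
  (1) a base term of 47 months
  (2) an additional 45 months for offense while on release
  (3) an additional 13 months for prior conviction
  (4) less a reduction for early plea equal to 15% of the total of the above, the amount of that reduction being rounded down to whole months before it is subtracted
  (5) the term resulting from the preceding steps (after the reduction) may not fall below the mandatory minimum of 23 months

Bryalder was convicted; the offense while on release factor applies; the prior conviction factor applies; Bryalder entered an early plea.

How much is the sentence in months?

Sentence: 90 months

Offense while on release enhancement: +45 months
Prior conviction enhancement: +13 months
Adjusted term: 47 months + 45 months + 13 months = 105 months
Early plea reduction: 15% of 105 months = 15 months (rounded down)
After reduction: 105 − 15 = 90 months
Minimum 23 months: 90 months meets the minimum, no increase.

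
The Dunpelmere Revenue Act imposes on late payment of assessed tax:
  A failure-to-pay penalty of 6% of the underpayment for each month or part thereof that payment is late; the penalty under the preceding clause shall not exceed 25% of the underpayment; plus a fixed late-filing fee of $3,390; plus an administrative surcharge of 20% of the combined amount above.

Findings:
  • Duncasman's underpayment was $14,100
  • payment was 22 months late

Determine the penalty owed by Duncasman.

Accrued rate: 6% × 22 = 132%, capped at 25% → 25%
Failure-to-pay penalty: 25% of $14,100 = $3,525
Penalty before surcharge: $3,525 + $3,390 = $6,915
Administrative surcharge: 20% of $6,915 = $1,383
Total penalty: $6,915 + $1,383 = $8,298

$8,298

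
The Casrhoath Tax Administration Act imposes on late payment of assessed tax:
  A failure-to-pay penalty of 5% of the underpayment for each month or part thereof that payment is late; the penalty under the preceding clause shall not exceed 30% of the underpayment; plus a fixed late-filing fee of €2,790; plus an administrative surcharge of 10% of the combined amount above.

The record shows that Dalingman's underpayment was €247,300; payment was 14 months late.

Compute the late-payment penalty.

Accrued rate: 5% × 14 = 70%, capped at 30% → 30%
Failure-to-pay penalty: 30% of €247,300 = €74,190
Penalty before surcharge: €74,190 + €2,790 = €76,980
Administrative surcharge: 10% of €76,980 = €7,698
Total penalty: €76,980 + €7,698 = €84,678

Penalty: €84,678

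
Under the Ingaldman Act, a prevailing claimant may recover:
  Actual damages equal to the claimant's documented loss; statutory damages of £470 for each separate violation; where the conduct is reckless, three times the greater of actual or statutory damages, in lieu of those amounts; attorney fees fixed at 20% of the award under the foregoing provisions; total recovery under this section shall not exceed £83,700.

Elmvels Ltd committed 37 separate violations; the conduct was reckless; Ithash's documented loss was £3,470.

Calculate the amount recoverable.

Statutory damages: 37 × £470 = £17,390
Greater of actual damages (£3,470) or statutory damages (£17,390): £17,390
Trebled: 3 × £17,390 = £52,170
Attorney fees: 20% of £52,170 = £10,434
Total before cap: £52,170 + £10,434 = £62,604
Cap at £83,700: £62,604 is within the cap, no reduction.

£62,604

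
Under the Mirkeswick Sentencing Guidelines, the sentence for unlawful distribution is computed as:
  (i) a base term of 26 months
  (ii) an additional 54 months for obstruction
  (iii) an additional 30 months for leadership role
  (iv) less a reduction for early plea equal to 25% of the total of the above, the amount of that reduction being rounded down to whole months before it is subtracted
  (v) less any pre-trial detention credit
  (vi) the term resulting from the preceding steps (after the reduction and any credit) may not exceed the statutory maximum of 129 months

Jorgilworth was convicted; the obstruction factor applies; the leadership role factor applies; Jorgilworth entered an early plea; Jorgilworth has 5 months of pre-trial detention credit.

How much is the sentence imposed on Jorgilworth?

Obstruction enhancement: +54 months
Leadership role enhancement: +30 months
Adjusted term: 26 months + 54 months + 30 months = 110 months
Early plea reduction: 25% of 110 months = 27 months (rounded down)
After reduction: 110 − 27 = 83 months
Less pre-trial detention credit: 83 months − 5 months = 78 months
Cap at 129 months: 78 months is within the cap, no reduction.

78 months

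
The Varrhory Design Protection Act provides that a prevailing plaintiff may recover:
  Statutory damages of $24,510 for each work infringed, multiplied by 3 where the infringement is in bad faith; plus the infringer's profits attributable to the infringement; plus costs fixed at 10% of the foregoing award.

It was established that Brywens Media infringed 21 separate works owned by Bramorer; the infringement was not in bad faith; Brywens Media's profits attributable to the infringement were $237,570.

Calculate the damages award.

Statutory damages: 21 × $24,510 = $514,710
Infringement not in bad faith: no ×3 enhancement.
Combined award: $514,710 + $237,570 = $752,280
Costs: 10% of $752,280 = $75,228
Award plus costs: $752,280 + $75,228 = $827,508

Award: $827,508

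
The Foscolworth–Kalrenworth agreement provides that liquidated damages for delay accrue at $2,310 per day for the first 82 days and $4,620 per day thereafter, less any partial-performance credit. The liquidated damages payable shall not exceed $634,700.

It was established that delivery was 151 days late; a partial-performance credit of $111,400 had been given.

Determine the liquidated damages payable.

First 82 days: 82 × $2,310 = $189,420
Remaining days: (151 − 82) × $4,620 = $318,780
Accrued per-day damages: $189,420 + $318,780 = $508,200
Less partial-performance credit: $508,200 − $111,400 = $396,800
Cap at $634,700: $396,800 is within the cap, no reduction.

$396,800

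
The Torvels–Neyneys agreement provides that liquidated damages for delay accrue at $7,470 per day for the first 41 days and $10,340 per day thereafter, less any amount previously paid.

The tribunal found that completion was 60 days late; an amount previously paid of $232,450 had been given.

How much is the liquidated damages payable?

First 41 days: 41 × $7,470 = $306,270
Remaining days: (60 − 41) × $10,340 = $196,460
Accrued per-day damages: $306,270 + $196,460 = $502,730
Less amount previously paid: $502,730 − $232,450 = $270,280

Liquidated damages: $270,280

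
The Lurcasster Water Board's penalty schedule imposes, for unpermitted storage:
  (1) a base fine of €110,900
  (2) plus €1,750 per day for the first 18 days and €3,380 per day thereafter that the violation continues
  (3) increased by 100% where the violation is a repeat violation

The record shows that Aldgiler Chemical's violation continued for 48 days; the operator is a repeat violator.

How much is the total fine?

Civil penalty: €487,600

First 18 days: 18 × €1,750 = €31,500
Remaining days: (48 − 18) × €3,380 = €101,400
Per-day component: €31,500 + €101,400 = €132,900
Base plus per-day: €110,900 + €132,900 = €243,800
Enhancement: 100% of €243,800 = €243,800
Enhanced fine: €243,800 + €243,800 = €487,600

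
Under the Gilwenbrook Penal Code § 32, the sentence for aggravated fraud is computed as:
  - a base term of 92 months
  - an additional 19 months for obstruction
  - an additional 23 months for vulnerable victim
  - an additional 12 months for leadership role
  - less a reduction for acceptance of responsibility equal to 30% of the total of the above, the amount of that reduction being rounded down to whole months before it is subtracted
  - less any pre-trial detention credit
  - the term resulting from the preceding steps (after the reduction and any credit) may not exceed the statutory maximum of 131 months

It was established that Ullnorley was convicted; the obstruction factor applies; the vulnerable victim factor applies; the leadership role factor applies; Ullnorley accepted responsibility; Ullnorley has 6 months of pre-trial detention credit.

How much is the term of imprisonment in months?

97 months

Obstruction enhancement: +19 months
Vulnerable victim enhancement: +23 months
Leadership role enhancement: +12 months
Adjusted term: 92 months + 19 months + 23 months + 12 months = 146 months
Acceptance of responsibility reduction: 30% of 146 months = 43 months (rounded down)
After reduction: 146 − 43 = 103 months
Less pre-trial detention credit: 103 months − 6 months = 97 months
Cap at 131 months: 97 months is within the cap, no reduction.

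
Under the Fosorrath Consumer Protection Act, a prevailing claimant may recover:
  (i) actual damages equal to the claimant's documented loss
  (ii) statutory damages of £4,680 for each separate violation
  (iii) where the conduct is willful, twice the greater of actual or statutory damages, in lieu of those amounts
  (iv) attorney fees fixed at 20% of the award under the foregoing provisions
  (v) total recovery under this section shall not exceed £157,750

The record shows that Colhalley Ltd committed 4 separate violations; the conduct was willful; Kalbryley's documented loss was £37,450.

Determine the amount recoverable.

Statutory damages: 4 × £4,680 = £18,720
Greater of actual damages (£37,450) or statutory damages (£18,720): £37,450
Doubled: 2 × £37,450 = £74,900
Attorney fees: 20% of £74,900 = £14,980
Total before cap: £74,900 + £14,980 = £89,880
Cap at £157,750: £89,880 is within the cap, no reduction.

£89,880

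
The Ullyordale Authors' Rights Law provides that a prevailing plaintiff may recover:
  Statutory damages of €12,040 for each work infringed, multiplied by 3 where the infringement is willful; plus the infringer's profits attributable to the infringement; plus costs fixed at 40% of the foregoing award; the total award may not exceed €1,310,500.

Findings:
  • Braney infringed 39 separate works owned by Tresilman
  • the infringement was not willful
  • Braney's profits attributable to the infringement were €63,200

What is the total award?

€745,864

Statutory damages: 39 × €12,040 = €469,560
Infringement not willful: no ×3 enhancement.
Combined award: €469,560 + €63,200 = €532,760
Costs: 40% of €532,760 = €213,104
Award plus costs: €532,760 + €213,104 = €745,864
Cap at €1,310,500: €745,864 is within the cap, no reduction.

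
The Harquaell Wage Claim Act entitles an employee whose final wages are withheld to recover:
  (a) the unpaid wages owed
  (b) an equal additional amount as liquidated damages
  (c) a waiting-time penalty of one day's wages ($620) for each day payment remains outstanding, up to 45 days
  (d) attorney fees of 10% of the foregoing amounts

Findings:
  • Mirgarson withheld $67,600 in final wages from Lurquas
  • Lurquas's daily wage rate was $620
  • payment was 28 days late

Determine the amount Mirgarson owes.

$167,816

Liquidated damages (equal amount): $67,600
Penalty days: min(28, 45) = 28
Waiting-time penalty: 28 × $620 = $17,360
Subtotal: $67,600 + $67,600 + $17,360 = $152,560
Attorney fees: 10% of $152,560 = $15,256
Total award: $152,560 + $15,256 = $167,816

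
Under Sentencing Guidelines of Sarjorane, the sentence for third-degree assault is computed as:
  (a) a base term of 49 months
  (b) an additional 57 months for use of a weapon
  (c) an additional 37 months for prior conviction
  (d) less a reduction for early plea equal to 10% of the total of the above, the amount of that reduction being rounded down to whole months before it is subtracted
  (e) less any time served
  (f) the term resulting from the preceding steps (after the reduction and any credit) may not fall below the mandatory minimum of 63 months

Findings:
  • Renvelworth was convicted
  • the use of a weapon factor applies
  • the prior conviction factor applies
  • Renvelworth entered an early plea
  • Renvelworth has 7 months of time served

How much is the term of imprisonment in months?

Use of a weapon enhancement: +57 months
Prior conviction enhancement: +37 months
Adjusted term: 49 months + 57 months + 37 months = 143 months
Early plea reduction: 10% of 143 months = 14 months (rounded down)
After reduction: 143 − 14 = 129 months
Less time served: 129 months − 7 months = 122 months
Minimum 63 months: 122 months meets the minimum, no increase.

122 months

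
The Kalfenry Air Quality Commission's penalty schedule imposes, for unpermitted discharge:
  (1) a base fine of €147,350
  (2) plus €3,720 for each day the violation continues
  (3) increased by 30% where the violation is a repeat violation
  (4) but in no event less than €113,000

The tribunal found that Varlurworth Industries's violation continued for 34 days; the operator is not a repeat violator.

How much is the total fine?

Per-day component: 34 × €3,720 = €126,480
Base plus per-day: €147,350 + €126,480 = €273,830
The operator is not a repeat violator: no 30% increase.
Minimum €113,000: €273,830 meets the minimum, no increase.

€273,830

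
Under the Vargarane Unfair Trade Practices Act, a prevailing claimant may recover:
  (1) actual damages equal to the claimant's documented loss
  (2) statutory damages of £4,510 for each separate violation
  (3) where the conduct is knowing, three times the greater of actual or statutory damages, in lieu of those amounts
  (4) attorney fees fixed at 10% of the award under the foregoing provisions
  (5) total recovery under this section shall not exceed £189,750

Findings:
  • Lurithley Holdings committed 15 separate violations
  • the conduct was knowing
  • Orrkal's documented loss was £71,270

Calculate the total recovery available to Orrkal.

Statutory damages: 15 × £4,510 = £67,650
Greater of actual damages (£71,270) or statutory damages (£67,650): £71,270
Trebled: 3 × £71,270 = £213,810
Attorney fees: 10% of £213,810 = £21,381
Total before cap: £213,810 + £21,381 = £235,191
Cap at £189,750: £235,191 exceeds the cap → £189,750

£189,750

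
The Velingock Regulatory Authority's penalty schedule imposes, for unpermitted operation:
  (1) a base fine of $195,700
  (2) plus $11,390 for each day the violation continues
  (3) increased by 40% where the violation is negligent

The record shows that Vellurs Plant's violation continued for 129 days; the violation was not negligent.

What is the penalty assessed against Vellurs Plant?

Per-day component: 129 × $11,390 = $1,469,310
Base plus per-day: $195,700 + $1,469,310 = $1,665,010
The violation was not negligent: no 40% increase.

$1,665,010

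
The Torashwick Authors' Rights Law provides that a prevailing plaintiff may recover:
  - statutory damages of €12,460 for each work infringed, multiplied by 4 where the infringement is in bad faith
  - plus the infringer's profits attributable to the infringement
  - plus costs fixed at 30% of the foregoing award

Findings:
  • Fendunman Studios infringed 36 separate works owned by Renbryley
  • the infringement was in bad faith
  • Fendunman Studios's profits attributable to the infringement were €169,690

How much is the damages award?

Statutory damages: 36 × €12,460 = €448,560
Multiplied by 4: 4 × €448,560 = €1,794,240
Combined award: €1,794,240 + €169,690 = €1,963,930
Costs: 30% of €1,963,930 = €589,179
Award plus costs: €1,963,930 + €589,179 = €2,553,109

€2,553,109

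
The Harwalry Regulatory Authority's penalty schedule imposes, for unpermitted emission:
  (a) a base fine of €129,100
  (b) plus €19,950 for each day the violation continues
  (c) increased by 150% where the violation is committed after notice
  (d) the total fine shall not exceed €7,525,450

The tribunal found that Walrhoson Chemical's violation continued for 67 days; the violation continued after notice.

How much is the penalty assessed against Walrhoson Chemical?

€3,664,375

Per-day component: 67 × €19,950 = €1,336,650
Base plus per-day: €129,100 + €1,336,650 = €1,465,750
Enhancement: 150% of €1,465,750 = €2,198,625
Enhanced fine: €1,465,750 + €2,198,625 = €3,664,375
Cap at €7,525,450: €3,664,375 is within the cap, no reduction.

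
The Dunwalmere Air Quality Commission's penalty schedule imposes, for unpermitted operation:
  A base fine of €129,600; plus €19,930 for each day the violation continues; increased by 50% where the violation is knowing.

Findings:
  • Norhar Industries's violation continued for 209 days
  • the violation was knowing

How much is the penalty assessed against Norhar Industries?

€6,442,455

Per-day component: 209 × €19,930 = €4,165,370
Base plus per-day: €129,600 + €4,165,370 = €4,294,970
Enhancement: 50% of €4,294,970 = €2,147,485
Enhanced fine: €4,294,970 + €2,147,485 = €6,442,455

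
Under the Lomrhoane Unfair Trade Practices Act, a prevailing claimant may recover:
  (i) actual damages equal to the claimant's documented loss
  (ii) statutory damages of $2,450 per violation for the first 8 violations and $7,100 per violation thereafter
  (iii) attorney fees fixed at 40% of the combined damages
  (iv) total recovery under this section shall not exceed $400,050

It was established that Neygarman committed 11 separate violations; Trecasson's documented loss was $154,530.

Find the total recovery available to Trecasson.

First 8 violations: 8 × $2,450 = $19,600
Remaining violations: (11 − 8) × $7,100 = $21,300
Statutory damages: $19,600 + $21,300 = $40,900
Combined damages: $154,530 + $40,900 = $195,430
Attorney fees: 40% of $195,430 = $78,172
Total before cap: $195,430 + $78,172 = $273,602
Cap at $400,050: $273,602 is within the cap, no reduction.

$273,602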